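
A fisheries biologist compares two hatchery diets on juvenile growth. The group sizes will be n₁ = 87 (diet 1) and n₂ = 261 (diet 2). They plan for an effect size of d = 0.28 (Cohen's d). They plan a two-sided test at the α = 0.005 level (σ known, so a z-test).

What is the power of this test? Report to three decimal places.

Power ≈ 0.293

Noncentrality parameter: δ = d / √(1/n₁ + 1/n₂) = 0.28 / √(1/87 + 1/261) = 2.2618
Two-sided α = 0.005 → critical value z_{0.0025} = 2.807.
Power = Φ(δ − 2.807) + Φ(−δ − 2.807) = Φ(-0.545) + Φ(-5.069) = 0.2928 + 0.0000 = 0.2928.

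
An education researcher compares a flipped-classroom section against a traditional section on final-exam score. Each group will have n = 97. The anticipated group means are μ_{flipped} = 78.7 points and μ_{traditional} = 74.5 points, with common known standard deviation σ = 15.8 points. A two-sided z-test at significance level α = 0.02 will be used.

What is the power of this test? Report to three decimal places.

Power ≈ 0.317

Standardized effect: d = |μ_{flipped} − μ_{traditional}| / σ = |78.7 − 74.5| / 15.8 = 0.2658
Noncentrality parameter: δ = d·√(n/2) = 0.2658 × √(97/2) = 1.8512
Two-sided α = 0.02 → critical value z_{0.01} = 2.326.
Power = Φ(δ − 2.326) + Φ(−δ − 2.326) = Φ(-0.475) + Φ(-4.178) = 0.3174 + 0.0000 = 0.3174.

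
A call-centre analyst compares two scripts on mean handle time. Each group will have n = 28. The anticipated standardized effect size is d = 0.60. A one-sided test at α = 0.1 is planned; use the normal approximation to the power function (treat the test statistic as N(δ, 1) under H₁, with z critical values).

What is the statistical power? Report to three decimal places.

Power ≈ 0.832

Noncentrality parameter: δ = d·√(n/2) = 0.60 × √(28/2) = 2.2450
Critical value for a one-sided test at α = 0.1: z_α = 1.282.
Power = P(Z > 1.282 − δ) = Φ(0.963) = 0.8323.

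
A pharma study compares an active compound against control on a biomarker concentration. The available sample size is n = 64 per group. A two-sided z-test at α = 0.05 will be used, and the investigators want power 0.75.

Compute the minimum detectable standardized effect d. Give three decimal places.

Required noncentrality: δ = z_{0.025} + z_{0.25} = 1.960 + 0.674 = 2.634.
(Lower-tail contribution to power is negligible for δ > 0.)
δ = d·√(n/2) ⇒ d = δ/√(n/2) = 2.634/√(64/2) = 0.4657.

d ≈ 0.466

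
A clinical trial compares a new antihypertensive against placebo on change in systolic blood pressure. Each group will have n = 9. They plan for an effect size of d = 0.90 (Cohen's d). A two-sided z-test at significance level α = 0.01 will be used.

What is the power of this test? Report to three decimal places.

Noncentrality parameter: δ = d·√(n/2) = 0.90 × √(9/2) = 1.9092
Two-sided α = 0.01 → critical value z_{0.005} = 2.576.
Power = Φ(δ − 2.576) + Φ(−δ − 2.576) = Φ(-0.667) + Φ(-4.485) = 0.2525 + 0.0000 = 0.2525.

Power ≈ 0.253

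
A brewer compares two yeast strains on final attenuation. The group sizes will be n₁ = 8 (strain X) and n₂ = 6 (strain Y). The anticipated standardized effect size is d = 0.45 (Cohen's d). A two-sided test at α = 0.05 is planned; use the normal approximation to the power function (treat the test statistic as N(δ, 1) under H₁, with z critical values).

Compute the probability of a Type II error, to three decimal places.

β ≈ 0.867

Noncentrality parameter: δ = d / √(1/n₁ + 1/n₂) = 0.45 / √(1/8 + 1/6) = 0.8332
Two-sided α = 0.05 → critical value z_{0.025} = 1.960.
Power = Φ(δ − 1.960) + Φ(−δ − 1.960) = Φ(-1.127) + Φ(-2.793) = 0.1299 + 0.0026 = 0.1325.
Type II error: β = 1 − power = 1 − 0.1325 = 0.8675.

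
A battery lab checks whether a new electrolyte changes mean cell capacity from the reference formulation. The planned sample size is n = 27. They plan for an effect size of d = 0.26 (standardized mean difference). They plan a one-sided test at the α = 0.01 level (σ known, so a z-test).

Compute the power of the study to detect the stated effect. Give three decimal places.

Power ≈ 0.165

Noncentrality parameter: δ = d·√n = 0.26 × √27 = 1.3510
One-sided α = 0.01 → critical value z_{0.01} = 2.326.
Power = Φ(δ − 2.326) = Φ(-0.975) = 0.1647.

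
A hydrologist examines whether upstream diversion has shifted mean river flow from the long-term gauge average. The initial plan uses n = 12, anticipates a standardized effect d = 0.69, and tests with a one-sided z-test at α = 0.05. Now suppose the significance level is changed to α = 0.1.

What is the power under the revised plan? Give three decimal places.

Power ≈ 0.866

δ = d·√n = 0.69 × √12 = 2.3902 (unchanged). New critical value: z_{0.1} = 1.282.
Revised power = P(Z > 1.282 − δ) = Φ(1.109) = 0.8662.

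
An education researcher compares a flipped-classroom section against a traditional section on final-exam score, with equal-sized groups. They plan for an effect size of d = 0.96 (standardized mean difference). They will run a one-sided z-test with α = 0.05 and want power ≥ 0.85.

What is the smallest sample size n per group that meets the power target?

n = 16 per group

For power 0.85 need Φ(δ − z_{0.05}) = 0.85, so δ = z_{0.05} + z_{0.15} = 1.645 + 1.036 = 2.681.
δ = d·√(n/2) ⇒ n = 2(δ/d)² = 2 × (2.681 / 0.96)² = 15.60.
Round up to the next whole unit.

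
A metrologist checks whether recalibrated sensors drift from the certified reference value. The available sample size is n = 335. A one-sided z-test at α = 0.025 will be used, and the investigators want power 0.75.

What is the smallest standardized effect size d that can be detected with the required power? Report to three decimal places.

Required noncentrality: δ = z_{0.025} + z_{0.25} = 1.960 + 0.674 = 2.634.
δ = d·√n ⇒ d = δ/√n = 2.634/√335 = 0.1439.

d ≈ 0.144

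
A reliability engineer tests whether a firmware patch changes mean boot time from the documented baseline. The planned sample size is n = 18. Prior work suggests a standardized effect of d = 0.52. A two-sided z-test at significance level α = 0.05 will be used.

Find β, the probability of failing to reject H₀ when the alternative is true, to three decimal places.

β ≈ 0.403

Noncentrality parameter: δ = d·√n = 0.52 × √18 = 2.2062
Two-sided α = 0.05 → critical value z_{0.025} = 1.960.
Power = Φ(δ − 1.960) + Φ(−δ − 1.960) = Φ(0.246) + Φ(-4.166) = 0.5972 + 0.0000 = 0.5973.
Type II error: β = 1 − power = 1 − 0.5973 = 0.4027.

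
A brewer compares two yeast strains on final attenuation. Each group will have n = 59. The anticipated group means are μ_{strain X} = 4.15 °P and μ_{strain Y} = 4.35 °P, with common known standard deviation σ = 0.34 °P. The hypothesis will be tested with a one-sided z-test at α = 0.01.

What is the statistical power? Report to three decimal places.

Power ≈ 0.807

Standardized effect: d = |μ_{strain X} − μ_{strain Y}| / σ = |4.15 − 4.35| / 0.34 = 0.5882
Noncentrality parameter: δ = d·√(n/2) = 0.5882 × √(59/2) = 3.1949
One-sided α = 0.01 → critical value z_{0.01} = 2.326.
Power = Φ(δ − 2.326) = Φ(0.869) = 0.8075.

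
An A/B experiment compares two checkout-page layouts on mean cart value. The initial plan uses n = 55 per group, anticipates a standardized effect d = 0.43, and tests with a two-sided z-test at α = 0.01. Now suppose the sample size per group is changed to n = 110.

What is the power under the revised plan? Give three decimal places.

With n = 110 per group: δ = d·√(n/2) = 0.43 × √(110/2) = 3.1890. Critical value z_{0.005} = 2.576.
Revised power = Φ(δ − 2.576) + Φ(−δ − 2.576) = Φ(0.613) + Φ(-5.765) = 0.7301 + 0.0000 = 0.7301.

Power ≈ 0.730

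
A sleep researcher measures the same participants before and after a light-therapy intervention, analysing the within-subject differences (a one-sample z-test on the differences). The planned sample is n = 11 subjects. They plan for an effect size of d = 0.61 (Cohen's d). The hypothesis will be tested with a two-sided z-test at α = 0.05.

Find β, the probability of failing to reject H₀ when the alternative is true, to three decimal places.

β ≈ 0.475

Noncentrality parameter: δ = d·√n = 0.61 × √11 = 2.0231
Critical value for a two-sided test at α = 0.05: z_{α/2} = 1.960.
Power = Φ(δ − 1.960) + Φ(−δ − 1.960) = Φ(0.063) + Φ(-3.983) = 0.5252 + 0.0000 = 0.5252.
Type II error: β = 1 − power = 1 − 0.5252 = 0.4748.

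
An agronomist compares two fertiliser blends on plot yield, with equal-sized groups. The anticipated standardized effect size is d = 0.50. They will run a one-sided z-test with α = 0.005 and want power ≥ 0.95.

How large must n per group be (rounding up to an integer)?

n = 143 per group

For power 0.95 need Φ(δ − z_{0.005}) = 0.95, so δ = z_{0.005} + z_{0.05} = 2.576 + 1.645 = 4.221.
δ = d·√(n/2) ⇒ n = 2(δ/d)² = 2 × (4.221 / 0.50)² = 142.51.
Rounding up, n = 143 per group.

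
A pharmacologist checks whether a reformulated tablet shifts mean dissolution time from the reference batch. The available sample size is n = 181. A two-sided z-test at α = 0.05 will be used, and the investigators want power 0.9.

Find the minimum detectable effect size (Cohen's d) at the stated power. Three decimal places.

d ≈ 0.241

Required noncentrality: δ = z_{0.025} + z_{0.10} = 1.960 + 1.282 = 3.242.
(The second rejection-region term Φ(−δ − z_{α/2}) is negligible and dropped.)
δ = d·√n ⇒ d = δ/√n = 3.242/√181 = 0.2409.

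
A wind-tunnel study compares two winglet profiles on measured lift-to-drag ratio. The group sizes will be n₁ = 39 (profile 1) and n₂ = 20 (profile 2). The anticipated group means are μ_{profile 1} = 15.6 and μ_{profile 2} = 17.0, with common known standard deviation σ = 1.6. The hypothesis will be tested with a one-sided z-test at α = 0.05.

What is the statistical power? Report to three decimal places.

Standardized effect: d = |μ_{profile 1} − μ_{profile 2}| / σ = |15.6 − 17.0| / 1.6 = 0.8750
Noncentrality parameter: δ = d / √(1/n₁ + 1/n₂) = 0.8750 / √(1/39 + 1/20) = 3.1815
Critical value for a one-sided test at α = 0.05: z_α = 1.645.
Power = P(Z > 1.645 − δ) = Φ(1.537) = 0.9378.

Power ≈ 0.938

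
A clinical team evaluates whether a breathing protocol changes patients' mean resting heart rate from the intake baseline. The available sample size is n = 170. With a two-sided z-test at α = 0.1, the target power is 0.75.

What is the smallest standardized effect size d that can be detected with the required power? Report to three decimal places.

Required noncentrality: δ = z_{0.05} + z_{0.25} = 1.645 + 0.674 = 2.319.
(Lower-tail contribution to power is negligible for δ > 0.)
δ = d·√n ⇒ d = δ/√n = 2.319/√170 = 0.1779.

d ≈ 0.178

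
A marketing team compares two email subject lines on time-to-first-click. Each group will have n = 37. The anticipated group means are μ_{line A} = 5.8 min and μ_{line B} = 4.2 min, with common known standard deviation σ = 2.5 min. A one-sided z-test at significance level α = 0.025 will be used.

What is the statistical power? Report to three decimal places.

Standardized effect: d = |μ_{line A} − μ_{line B}| / σ = |5.8 − 4.2| / 2.5 = 0.6400
Noncentrality parameter: δ = d·√(n/2) = 0.6400 × √(37/2) = 2.7527
One-sided α = 0.025 → critical value z_{0.025} = 1.960.
Power = P(Z > 1.960 − δ) = Φ(0.793) = 0.7860.

Power ≈ 0.786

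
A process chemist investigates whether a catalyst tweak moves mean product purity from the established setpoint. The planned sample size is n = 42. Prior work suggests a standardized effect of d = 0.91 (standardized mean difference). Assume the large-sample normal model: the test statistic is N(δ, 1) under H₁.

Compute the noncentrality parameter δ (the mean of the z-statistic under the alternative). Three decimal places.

δ = d·√n = 0.91 × √42 = 5.8975

δ ≈ 5.897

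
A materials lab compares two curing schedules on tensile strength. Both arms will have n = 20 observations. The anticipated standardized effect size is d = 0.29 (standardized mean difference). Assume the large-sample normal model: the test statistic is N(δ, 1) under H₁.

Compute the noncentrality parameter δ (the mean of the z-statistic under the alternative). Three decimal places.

δ ≈ 0.917

δ = d·√(n/2) = 0.29 × √(20/2) = 0.9171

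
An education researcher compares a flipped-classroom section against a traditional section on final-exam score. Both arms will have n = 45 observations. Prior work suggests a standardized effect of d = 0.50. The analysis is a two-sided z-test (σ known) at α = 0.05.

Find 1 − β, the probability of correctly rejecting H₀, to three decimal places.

Power ≈ 0.660

Noncentrality parameter: δ = d·√(n/2) = 0.50 × √(45/2) = 2.3717
Two-sided α = 0.05 → critical value z_{0.025} = 1.960.
Power = Φ(δ − 1.960) + Φ(−δ − 1.960) = Φ(0.412) + Φ(-4.332) = 0.6597 + 0.0000 = 0.6597.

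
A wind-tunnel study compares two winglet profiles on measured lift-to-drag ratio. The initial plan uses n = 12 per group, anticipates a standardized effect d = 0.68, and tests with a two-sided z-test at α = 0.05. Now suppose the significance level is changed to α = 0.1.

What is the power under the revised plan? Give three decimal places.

Power ≈ 0.509

δ = d·√(n/2) = 0.68 × √(12/2) = 1.6657 (unchanged). New critical value: z_{0.05} = 1.645.
Revised power = Φ(δ − 1.645) + Φ(−δ − 1.645) = Φ(0.021) + Φ(-3.311) = 0.5083 + 0.0005 = 0.5088.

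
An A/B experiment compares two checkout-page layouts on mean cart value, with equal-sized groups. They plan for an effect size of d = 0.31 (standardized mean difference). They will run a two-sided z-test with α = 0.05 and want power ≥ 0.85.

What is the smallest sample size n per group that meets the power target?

n = 187 per group

For power 0.85 need Φ(δ − z_{0.025}) = 0.85, so δ = z_{0.025} + z_{0.15} = 1.960 + 1.036 = 2.996.
(The Φ(−δ − z_{α/2}) term is vanishingly small for δ > 0 and is dropped in the standard sample-size formula.)
δ = d·√(n/2) ⇒ n = 2(δ/d)² = 2 × (2.996 / 0.31)² = 186.86.
Round up to the next whole unit.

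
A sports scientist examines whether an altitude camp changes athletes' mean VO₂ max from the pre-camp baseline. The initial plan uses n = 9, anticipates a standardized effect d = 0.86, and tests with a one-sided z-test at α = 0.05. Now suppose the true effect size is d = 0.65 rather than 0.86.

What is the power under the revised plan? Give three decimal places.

Power ≈ 0.620

With d = 0.65: δ = d·√n = 0.65 × √9 = 1.9500. Critical value z_{0.05} = 1.645.
Revised power = Φ(δ − 1.645) = Φ(0.305) = 0.6199.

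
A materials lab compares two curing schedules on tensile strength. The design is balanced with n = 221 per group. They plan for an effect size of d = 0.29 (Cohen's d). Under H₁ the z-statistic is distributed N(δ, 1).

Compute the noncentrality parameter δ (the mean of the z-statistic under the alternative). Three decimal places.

The noncentrality parameter scales effect size by the design's sample-size factor: δ = d·√(n/2) = 0.29 × √(221/2) = 3.0485

δ ≈ 3.048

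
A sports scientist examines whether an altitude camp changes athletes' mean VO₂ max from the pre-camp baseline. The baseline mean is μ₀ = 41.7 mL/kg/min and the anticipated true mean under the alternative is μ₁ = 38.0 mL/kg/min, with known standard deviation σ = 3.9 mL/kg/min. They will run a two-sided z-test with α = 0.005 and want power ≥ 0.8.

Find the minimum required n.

n = 15

Standardized effect: d = |μ₁ − μ₀| / σ = |38.0 − 41.7| / 3.9 = 0.9487
For power 0.8 need Φ(δ − z_{0.0025}) = 0.8, so δ = z_{0.0025} + z_{0.20} = 2.807 + 0.842 = 3.649.
(The Φ(−δ − z_{α/2}) term is vanishingly small for δ > 0 and is dropped in the standard sample-size formula.)
δ = d·√n ⇒ n = (δ/d)² = (3.649 / 0.9487)² = 14.79.
Round up to the next whole unit.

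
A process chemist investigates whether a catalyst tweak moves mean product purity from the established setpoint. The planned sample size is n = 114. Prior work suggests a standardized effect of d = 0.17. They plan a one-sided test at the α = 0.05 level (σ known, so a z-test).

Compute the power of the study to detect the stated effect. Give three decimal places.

Power ≈ 0.568

Noncentrality parameter: δ = d·√n = 0.17 × √114 = 1.8151
Critical value for a one-sided test at α = 0.05: z_α = 1.645.
Power = P(Z > 1.645 − δ) = Φ(0.170) = 0.5676.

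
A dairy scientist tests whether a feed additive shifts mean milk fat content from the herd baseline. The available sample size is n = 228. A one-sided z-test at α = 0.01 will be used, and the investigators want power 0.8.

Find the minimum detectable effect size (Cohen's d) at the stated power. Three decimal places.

Need Φ(δ − 2.326) = 0.8, so δ = 2.326 + 0.842 = 3.168.
δ = d·√n ⇒ d = δ/√n = 3.168/√228 = 0.2098.

d ≈ 0.210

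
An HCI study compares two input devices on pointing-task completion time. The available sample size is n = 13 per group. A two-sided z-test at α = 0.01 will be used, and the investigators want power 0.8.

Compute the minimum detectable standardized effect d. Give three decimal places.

Need Φ(δ − 2.576) = 0.8, so δ = 2.576 + 0.842 = 3.417.
(Lower-tail contribution to power is negligible for δ > 0.)
δ = d·√(n/2) ⇒ d = δ/√(n/2) = 3.417/√(13/2) = 1.3404.

d ≈ 1.340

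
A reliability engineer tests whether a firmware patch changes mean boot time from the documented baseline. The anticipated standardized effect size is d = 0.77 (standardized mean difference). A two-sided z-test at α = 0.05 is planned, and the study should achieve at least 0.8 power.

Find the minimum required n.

For power 0.8 need Φ(δ − z_{0.025}) = 0.8, so δ = z_{0.025} + z_{0.20} = 1.960 + 0.842 = 2.802.
(For δ > 0 the lower-tail rejection region contributes negligibly to power, so the one-term inversion is standard.)
δ = d·√n ⇒ n = (δ/d)² = (2.802 / 0.77)² = 13.24.
Rounding up, n = 14.

n = 14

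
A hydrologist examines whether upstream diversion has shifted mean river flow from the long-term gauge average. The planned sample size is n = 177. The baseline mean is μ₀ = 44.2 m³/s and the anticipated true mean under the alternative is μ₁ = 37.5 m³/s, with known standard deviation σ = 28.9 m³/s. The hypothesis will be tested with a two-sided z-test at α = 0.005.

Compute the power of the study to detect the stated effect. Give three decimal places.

Standardized effect: d = |μ₁ − μ₀| / σ = |37.5 − 44.2| / 28.9 = 0.2318
Noncentrality parameter: δ = d·√n = 0.2318 × √177 = 3.0843
Critical value for a two-sided test at α = 0.005: z_{α/2} = 2.807.
Power = Φ(δ − 2.807) + Φ(−δ − 2.807) = Φ(0.277) + Φ(-5.891) = 0.6092 + 0.0000 = 0.6092.

Power ≈ 0.609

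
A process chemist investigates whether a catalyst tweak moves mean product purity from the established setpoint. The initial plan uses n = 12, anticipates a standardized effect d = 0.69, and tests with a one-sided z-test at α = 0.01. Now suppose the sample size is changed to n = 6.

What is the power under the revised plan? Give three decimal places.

With n = 6: δ = d·√n = 0.69 × √6 = 1.6901. Critical value z_{0.01} = 2.326.
Revised power = P(Z > 2.326 − δ) = Φ(-0.636) = 0.2623.

Power ≈ 0.262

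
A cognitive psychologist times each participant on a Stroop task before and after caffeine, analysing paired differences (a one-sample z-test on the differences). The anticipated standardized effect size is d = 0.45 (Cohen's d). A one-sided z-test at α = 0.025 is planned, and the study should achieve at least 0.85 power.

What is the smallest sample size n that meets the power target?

n = 45

Set Φ(δ − 1.960) = 0.85; then δ − 1.960 = Φ⁻¹(0.85) = 1.036, giving δ = 2.996.
δ = d·√n ⇒ n = (δ/d)² = (2.996 / 0.45)² = 44.34.
Rounding up, n = 45.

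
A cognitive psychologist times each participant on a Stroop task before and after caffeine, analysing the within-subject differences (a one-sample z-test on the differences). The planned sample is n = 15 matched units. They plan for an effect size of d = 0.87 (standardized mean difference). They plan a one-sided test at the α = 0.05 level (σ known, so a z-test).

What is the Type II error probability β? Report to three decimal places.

β ≈ 0.042

Noncentrality parameter: δ = d·√n = 0.87 × √15 = 3.3695
Critical value for a one-sided test at α = 0.05: z_α = 1.645.
Power = Φ(δ − 1.645) = Φ(1.725) = 0.9577.
Type II error: β = 1 − power = 1 − 0.9577 = 0.0423.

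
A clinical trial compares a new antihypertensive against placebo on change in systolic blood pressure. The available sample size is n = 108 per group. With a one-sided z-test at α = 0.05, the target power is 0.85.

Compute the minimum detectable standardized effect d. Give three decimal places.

d ≈ 0.365

Need Φ(δ − 1.645) = 0.85, so δ = 1.645 + 1.036 = 2.681.
δ = d·√(n/2) ⇒ d = δ/√(n/2) = 2.681/√(108/2) = 0.3649.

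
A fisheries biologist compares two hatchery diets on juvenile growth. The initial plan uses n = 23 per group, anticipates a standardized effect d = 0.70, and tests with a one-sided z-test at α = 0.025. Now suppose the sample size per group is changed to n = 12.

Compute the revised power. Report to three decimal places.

Power ≈ 0.403

With n = 12 per group: δ = d·√(n/2) = 0.70 × √(12/2) = 1.7146. Critical value z_{0.025} = 1.960.
Revised power = P(Z > 1.960 − δ) = Φ(-0.245) = 0.4031.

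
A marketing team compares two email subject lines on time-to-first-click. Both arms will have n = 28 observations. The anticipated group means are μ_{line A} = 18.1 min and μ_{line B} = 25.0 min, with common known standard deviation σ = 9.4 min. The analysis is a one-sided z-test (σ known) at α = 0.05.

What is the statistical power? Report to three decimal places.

Standardized effect: d = |μ_{line A} − μ_{line B}| / σ = |18.1 − 25.0| / 9.4 = 0.7340
Noncentrality parameter: δ = d·√(n/2) = 0.7340 × √(28/2) = 2.7465
One-sided α = 0.05 → critical value z_{0.05} = 1.645.
Power = P(Z > 1.645 − δ) = Φ(1.102) = 0.8647.

Power ≈ 0.865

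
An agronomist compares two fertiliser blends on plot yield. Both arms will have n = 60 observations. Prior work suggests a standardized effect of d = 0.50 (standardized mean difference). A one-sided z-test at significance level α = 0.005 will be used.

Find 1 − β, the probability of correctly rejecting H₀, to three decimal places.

Noncentrality parameter: δ = d·√(n/2) = 0.50 × √(60/2) = 2.7386
One-sided α = 0.005 → critical value z_{0.005} = 2.576.
Power = P(Z > 2.576 − δ) = Φ(0.163) = 0.5647.

Power ≈ 0.565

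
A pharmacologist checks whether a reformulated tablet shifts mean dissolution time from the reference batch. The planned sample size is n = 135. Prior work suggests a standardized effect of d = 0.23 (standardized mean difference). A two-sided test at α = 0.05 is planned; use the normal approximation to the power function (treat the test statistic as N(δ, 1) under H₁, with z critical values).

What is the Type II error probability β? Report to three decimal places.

β ≈ 0.238

Noncentrality parameter: δ = d·√n = 0.23 × √135 = 2.6724
Critical value for a two-sided test at α = 0.05: z_{α/2} = 1.960.
Power = Φ(δ − 1.960) + Φ(−δ − 1.960) = Φ(0.712) + Φ(-4.632) = 0.7619 + 0.0000 = 0.7619.
Type II error: β = 1 − power = 1 − 0.7619 = 0.2381.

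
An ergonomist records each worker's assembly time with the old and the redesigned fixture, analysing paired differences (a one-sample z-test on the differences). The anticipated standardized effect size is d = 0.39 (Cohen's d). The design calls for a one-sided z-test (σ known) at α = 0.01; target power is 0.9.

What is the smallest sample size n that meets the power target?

n = 86

Set Φ(δ − 2.326) = 0.9; then δ − 2.326 = Φ⁻¹(0.9) = 1.282, giving δ = 3.608.
δ = d·√n ⇒ n = (δ/d)² = (3.608 / 0.39)² = 85.58.
Round up to the next whole unit.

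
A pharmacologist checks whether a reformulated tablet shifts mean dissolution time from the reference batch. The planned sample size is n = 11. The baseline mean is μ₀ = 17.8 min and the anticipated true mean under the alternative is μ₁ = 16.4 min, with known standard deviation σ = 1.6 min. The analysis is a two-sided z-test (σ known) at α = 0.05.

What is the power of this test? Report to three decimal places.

Power ≈ 0.827

Standardized effect: d = |μ₁ − μ₀| / σ = |16.4 − 17.8| / 1.6 = 0.8750
Noncentrality parameter: δ = d·√n = 0.8750 × √11 = 2.9020
Two-sided α = 0.05 → critical value z_{0.025} = 1.960.
Power = Φ(δ − 1.960) + Φ(−δ − 1.960) = Φ(0.942) + Φ(-4.862) = 0.8269 + 0.0000 = 0.8269.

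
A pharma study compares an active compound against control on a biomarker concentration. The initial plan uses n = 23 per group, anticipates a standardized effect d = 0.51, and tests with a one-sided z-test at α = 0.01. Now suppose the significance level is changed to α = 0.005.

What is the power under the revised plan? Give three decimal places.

δ = d·√(n/2) = 0.51 × √(23/2) = 1.7295 (unchanged). New critical value: z_{0.005} = 2.576.
Revised power = Φ(δ − 2.576) = Φ(-0.846) = 0.1987.

Power ≈ 0.199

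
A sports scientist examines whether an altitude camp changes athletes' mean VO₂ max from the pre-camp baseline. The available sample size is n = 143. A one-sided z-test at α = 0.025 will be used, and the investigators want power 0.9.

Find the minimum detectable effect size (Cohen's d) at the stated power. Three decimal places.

Required noncentrality: δ = z_{0.025} + z_{0.10} = 1.960 + 1.282 = 3.242.
δ = d·√n ⇒ d = δ/√n = 3.242/√143 = 0.2711.

d ≈ 0.271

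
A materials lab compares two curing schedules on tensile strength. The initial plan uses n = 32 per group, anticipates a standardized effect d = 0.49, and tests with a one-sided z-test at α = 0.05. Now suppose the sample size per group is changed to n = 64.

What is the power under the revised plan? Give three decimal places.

Power ≈ 0.870

With n = 64 per group: δ = d·√(n/2) = 0.49 × √(64/2) = 2.7719. Critical value z_{0.05} = 1.645.
Revised power = P(Z > 1.645 − δ) = Φ(1.127) = 0.8701.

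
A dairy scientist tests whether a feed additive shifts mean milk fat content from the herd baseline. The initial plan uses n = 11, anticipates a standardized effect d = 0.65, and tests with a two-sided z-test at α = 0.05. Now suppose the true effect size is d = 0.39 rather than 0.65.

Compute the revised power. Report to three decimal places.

With d = 0.39: δ = d·√n = 0.39 × √11 = 1.2935. Critical value z_{0.025} = 1.960.
Revised power = Φ(δ − 1.960) + Φ(−δ − 1.960) = Φ(-0.666) + Φ(-3.253) = 0.2526 + 0.0006 = 0.2531.

Power ≈ 0.253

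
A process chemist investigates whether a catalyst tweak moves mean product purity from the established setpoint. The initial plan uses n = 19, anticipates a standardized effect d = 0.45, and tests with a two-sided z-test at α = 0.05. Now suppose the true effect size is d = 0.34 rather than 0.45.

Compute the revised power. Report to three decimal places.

Power ≈ 0.317

With d = 0.34: δ = d·√n = 0.34 × √19 = 1.4820. Critical value z_{0.025} = 1.960.
Revised power = Φ(δ − 1.960) + Φ(−δ − 1.960) = Φ(-0.478) + Φ(-3.442) = 0.3163 + 0.0003 = 0.3166.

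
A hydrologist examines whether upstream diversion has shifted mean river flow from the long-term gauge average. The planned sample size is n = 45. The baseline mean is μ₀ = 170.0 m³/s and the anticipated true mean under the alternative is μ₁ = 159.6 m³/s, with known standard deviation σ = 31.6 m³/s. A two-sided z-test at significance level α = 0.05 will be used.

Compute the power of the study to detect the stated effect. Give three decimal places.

Standardized effect: d = |μ₁ − μ₀| / σ = |159.6 − 170.0| / 31.6 = 0.3291
Noncentrality parameter: δ = d·√n = 0.3291 × √45 = 2.2078
Two-sided α = 0.05 → critical value z_{0.025} = 1.960.
Power = Φ(δ − 1.960) + Φ(−δ − 1.960) = Φ(0.248) + Φ(-4.168) = 0.5979 + 0.0000 = 0.5979.

Power ≈ 0.598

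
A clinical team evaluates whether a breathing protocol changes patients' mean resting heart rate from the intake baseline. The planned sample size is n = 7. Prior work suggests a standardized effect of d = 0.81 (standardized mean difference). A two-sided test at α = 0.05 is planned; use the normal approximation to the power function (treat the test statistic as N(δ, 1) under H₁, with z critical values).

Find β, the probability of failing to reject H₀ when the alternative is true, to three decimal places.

Noncentrality parameter: λ = d·√n = 0.81 × √7 = 2.1431
Critical value for a two-sided test at α = 0.05: z_{α/2} = 1.960.
Power = Φ(λ − 1.960) + Φ(−λ − 1.960) = Φ(0.183) + Φ(-4.103) = 0.5726 + 0.0000 = 0.5727.
Type II error: β = 1 − power = 1 − 0.5727 = 0.4273.

β ≈ 0.427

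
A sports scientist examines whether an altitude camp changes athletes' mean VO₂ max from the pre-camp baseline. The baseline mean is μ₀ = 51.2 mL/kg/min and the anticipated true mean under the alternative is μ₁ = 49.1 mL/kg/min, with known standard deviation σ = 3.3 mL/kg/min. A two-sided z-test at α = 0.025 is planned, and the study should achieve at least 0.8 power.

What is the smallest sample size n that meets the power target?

n = 24

Standardized effect: d = |μ₁ − μ₀| / σ = |49.1 − 51.2| / 3.3 = 0.6364
Set Φ(δ − 2.241) = 0.8; then δ − 2.241 = Φ⁻¹(0.8) = 0.842, giving δ = 3.083.
(The Φ(−δ − z_{α/2}) term is vanishingly small for δ > 0 and is dropped in the standard sample-size formula.)
δ = d·√n ⇒ n = (δ/d)² = (3.083 / 0.6364)² = 23.47.
Round up to the next whole unit.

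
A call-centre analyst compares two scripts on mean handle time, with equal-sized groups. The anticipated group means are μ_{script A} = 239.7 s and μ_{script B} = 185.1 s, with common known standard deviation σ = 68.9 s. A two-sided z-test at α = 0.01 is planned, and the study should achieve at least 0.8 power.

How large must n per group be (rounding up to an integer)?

n = 38 per group

Standardized effect: d = |μ_{script A} − μ_{script B}| / σ = |239.7 − 185.1| / 68.9 = 0.7925
For power 0.8 need Φ(δ − z_{0.005}) = 0.8, so δ = z_{0.005} + z_{0.20} = 2.576 + 0.842 = 3.417.
(Ignoring the negligible lower-tail rejection probability gives the usual closed-form inversion.)
δ = d·√(n/2) ⇒ n = 2(δ/d)² = 2 × (3.417 / 0.7925)² = 37.20.
Round up to the next whole unit.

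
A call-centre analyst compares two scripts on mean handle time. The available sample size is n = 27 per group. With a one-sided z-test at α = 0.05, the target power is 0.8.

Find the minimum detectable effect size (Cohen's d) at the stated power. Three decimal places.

d ≈ 0.677

Required noncentrality: δ = z_{0.05} + z_{0.20} = 1.645 + 0.842 = 2.486.
δ = d·√(n/2) ⇒ d = δ/√(n/2) = 2.486/√(27/2) = 0.6767.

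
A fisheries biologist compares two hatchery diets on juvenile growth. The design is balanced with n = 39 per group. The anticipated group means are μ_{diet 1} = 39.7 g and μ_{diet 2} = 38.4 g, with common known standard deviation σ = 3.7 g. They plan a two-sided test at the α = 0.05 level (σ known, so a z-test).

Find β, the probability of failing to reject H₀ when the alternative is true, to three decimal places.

Standardized effect: d = |μ_{diet 1} − μ_{diet 2}| / σ = |39.7 − 38.4| / 3.7 = 0.3514
Noncentrality parameter: δ = d·√(n/2) = 0.3514 × √(39/2) = 1.5515
Critical value for a two-sided test at α = 0.05: z_{α/2} = 1.960.
Power = Φ(δ − 1.960) + Φ(−δ − 1.960) = Φ(-0.408) + Φ(-3.511) = 0.3415 + 0.0002 = 0.3417.
Type II error: β = 1 − power = 1 − 0.3417 = 0.6583.

β ≈ 0.658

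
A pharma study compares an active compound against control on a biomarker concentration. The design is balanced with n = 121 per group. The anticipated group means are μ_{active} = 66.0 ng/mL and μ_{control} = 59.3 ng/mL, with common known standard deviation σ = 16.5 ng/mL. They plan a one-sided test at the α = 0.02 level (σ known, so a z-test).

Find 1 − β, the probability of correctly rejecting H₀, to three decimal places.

Standardized effect: d = |μ_{active} − μ_{control}| / σ = |66.0 − 59.3| / 16.5 = 0.4061
Noncentrality parameter: δ = d·√(n/2) = 0.4061 × √(121/2) = 3.1584
One-sided α = 0.02 → critical value z_{0.02} = 2.054.
Power = Φ(δ − 2.054) = Φ(1.105) = 0.8653.

Power ≈ 0.865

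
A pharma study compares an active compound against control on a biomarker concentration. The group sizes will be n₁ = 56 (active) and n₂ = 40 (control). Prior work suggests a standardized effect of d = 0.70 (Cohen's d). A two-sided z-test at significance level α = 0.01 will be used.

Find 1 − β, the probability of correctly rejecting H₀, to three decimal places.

Noncentrality parameter: δ = d / √(1/n₁ + 1/n₂) = 0.70 / √(1/56 + 1/40) = 3.3813
Two-sided α = 0.01 → critical value z_{0.005} = 2.576.
Power = Φ(δ − 2.576) + Φ(−δ − 2.576) = Φ(0.805) + Φ(-5.957) = 0.7897 + 0.0000 = 0.7897.

Power ≈ 0.790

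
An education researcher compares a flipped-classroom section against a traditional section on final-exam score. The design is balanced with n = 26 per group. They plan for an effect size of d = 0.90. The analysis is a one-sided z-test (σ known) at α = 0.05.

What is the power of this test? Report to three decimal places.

Noncentrality parameter: δ = d·√(n/2) = 0.90 × √(26/2) = 3.2450
Critical value for a one-sided test at α = 0.05: z_α = 1.645.
Power = P(Z > 1.645 − δ) = Φ(1.600) = 0.9452.

Power ≈ 0.945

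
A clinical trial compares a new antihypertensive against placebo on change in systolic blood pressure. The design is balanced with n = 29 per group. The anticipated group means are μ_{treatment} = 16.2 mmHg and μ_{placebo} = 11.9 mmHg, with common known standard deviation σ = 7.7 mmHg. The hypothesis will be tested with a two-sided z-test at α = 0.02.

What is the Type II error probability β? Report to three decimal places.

β ≈ 0.579

Standardized effect: d = |μ_{treatment} − μ_{placebo}| / σ = |16.2 − 11.9| / 7.7 = 0.5584
Noncentrality parameter: δ = d·√(n/2) = 0.5584 × √(29/2) = 2.1265
Critical value for a two-sided test at α = 0.02: z_{α/2} = 2.326.
Power = Φ(δ − 2.326) + Φ(−δ − 2.326) = Φ(-0.200) + Φ(-4.453) = 0.4208 + 0.0000 = 0.4208.
Type II error: β = 1 − power = 1 − 0.4208 = 0.5792.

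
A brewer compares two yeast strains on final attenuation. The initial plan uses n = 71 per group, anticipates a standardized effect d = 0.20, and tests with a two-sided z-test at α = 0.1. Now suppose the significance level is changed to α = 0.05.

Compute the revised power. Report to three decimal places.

Power ≈ 0.222

δ = d·√(n/2) = 0.20 × √(71/2) = 1.1916 (unchanged). New critical value: z_{0.025} = 1.960.
Revised power = Φ(δ − 1.960) + Φ(−δ − 1.960) = Φ(-0.768) + Φ(-3.152) = 0.2211 + 0.0008 = 0.2220.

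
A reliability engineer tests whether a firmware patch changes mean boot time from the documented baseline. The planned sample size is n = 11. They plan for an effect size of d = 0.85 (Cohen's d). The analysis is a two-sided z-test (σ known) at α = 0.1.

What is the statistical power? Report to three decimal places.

Power ≈ 0.880

Noncentrality parameter: δ = d·√n = 0.85 × √11 = 2.8191
Two-sided α = 0.1 → critical value z_{0.05} = 1.645.
Power = Φ(δ − 1.645) + Φ(−δ − 1.645) = Φ(1.174) + Φ(-4.464) = 0.8799 + 0.0000 = 0.8799.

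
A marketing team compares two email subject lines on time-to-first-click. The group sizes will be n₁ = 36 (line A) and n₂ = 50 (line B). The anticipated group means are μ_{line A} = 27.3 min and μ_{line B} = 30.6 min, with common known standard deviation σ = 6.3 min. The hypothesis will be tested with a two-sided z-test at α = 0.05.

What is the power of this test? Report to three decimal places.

Standardized effect: d = |μ_{line A} − μ_{line B}| / σ = |27.3 − 30.6| / 6.3 = 0.5238
Noncentrality parameter: δ = d / √(1/n₁ + 1/n₂) = 0.5238 / √(1/36 + 1/50) = 2.3964
Two-sided α = 0.05 → critical value z_{0.025} = 1.960.
Power = Φ(δ − 1.960) + Φ(−δ − 1.960) = Φ(0.436) + Φ(-4.356) = 0.6687 + 0.0000 = 0.6687.

Power ≈ 0.669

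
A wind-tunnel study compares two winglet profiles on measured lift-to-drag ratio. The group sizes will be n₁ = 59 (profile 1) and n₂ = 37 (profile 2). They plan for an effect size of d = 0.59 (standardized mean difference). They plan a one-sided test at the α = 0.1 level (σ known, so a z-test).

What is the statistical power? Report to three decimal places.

Power ≈ 0.937

Noncentrality parameter: δ = d / √(1/n₁ + 1/n₂) = 0.59 / √(1/59 + 1/37) = 2.8135
One-sided α = 0.1 → critical value z_{0.1} = 1.282.
Power = P(Z > 1.282 − δ) = Φ(1.532) = 0.9372.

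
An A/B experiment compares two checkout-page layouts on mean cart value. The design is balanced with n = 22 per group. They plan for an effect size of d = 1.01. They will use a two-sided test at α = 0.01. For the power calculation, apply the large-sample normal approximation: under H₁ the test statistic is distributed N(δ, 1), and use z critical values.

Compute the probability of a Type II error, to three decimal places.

β ≈ 0.219

Noncentrality parameter: δ = d·√(n/2) = 1.01 × √(22/2) = 3.3498
Two-sided α = 0.01 → critical value z_{0.005} = 2.576.
Power = Φ(δ − 2.576) + Φ(−δ − 2.576) = Φ(0.774) + Φ(-5.926) = 0.7805 + 0.0000 = 0.7805.
Type II error: β = 1 − power = 1 − 0.7805 = 0.2195.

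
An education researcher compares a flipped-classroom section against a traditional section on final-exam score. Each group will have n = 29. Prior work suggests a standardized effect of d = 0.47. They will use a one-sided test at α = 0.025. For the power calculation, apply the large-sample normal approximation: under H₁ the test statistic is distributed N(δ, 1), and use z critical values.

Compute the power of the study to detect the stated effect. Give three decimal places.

Noncentrality parameter: δ = d·√(n/2) = 0.47 × √(29/2) = 1.7897
One-sided α = 0.025 → critical value z_{0.025} = 1.960.
Power = P(Z > 1.960 − δ) = Φ(-0.170) = 0.4324.

Power ≈ 0.432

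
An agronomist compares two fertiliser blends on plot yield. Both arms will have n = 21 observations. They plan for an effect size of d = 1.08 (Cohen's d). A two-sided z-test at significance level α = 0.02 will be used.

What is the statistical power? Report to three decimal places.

Noncentrality parameter: δ = d·√(n/2) = 1.08 × √(21/2) = 3.4996
Critical value for a two-sided test at α = 0.02: z_{α/2} = 2.326.
Power = Φ(δ − 2.326) + Φ(−δ − 2.326) = Φ(1.173) + Φ(-5.826) = 0.8797 + 0.0000 = 0.8797.

Power ≈ 0.880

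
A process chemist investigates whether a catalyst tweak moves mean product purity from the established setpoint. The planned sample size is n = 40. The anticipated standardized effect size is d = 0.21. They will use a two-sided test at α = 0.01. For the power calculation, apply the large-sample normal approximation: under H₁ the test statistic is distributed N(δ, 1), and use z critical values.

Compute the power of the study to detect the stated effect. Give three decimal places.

Power ≈ 0.106

Noncentrality parameter: λ = d·√n = 0.21 × √40 = 1.3282
Critical value for a two-sided test at α = 0.01: z_{α/2} = 2.576.
Power = Φ(λ − 2.576) + Φ(−λ − 2.576) = Φ(-1.248) + Φ(-3.904) = 0.1061 + 0.0000 = 0.1061.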